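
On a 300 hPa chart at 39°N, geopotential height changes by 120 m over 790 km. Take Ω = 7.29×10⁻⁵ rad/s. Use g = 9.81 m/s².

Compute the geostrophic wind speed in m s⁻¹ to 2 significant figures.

Coriolis parameter at 39°N:
f = 2Ω sin φ = 2 × 7.29×10⁻⁵ × sin 39° = 9.18×10⁻⁵ s⁻¹
Height gradient: |∂Z/∂n| = 120 m / 790000 m = 1.52×10⁻⁴
On a pressure surface, geostrophic balance gives V_g = (g/f)|∂Z/∂n|:
V_g = 9.81 × 1.52×10⁻⁴ / 9.18×10⁻⁵ = 16.2 m/s

16 m s⁻¹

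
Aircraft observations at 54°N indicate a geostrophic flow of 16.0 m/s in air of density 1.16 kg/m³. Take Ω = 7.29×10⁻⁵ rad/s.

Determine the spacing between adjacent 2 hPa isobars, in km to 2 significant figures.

Coriolis parameter at 54°N:
f = 2Ω sin φ = 2 × 7.29×10⁻⁵ × sin 54° = 1.18×10⁻⁴ s⁻¹
Geostrophic balance rearranged: |∂P/∂n| = f ρ V_g
|∂P/∂n| = 1.18×10⁻⁴ × 1.16 × 16.0 = 2.19×10⁻³ Pa/m
Isobar spacing: Δn = ΔP/|∂P/∂n| = 200 Pa / 2.19×10⁻³ Pa/m = 91356 m ≈ 91 km

91 km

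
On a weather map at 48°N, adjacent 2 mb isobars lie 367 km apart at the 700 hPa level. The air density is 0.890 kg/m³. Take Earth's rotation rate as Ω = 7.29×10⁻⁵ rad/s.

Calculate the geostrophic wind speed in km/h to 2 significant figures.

20 km/h

Coriolis parameter at 48°N:
f = 2Ω sin φ = 2 × 7.29×10⁻⁵ × sin 48° = 1.08×10⁻⁴ s⁻¹
Pressure gradient: |∂P/∂n| = 200 Pa / 367000 m = 5.45×10⁻⁴ Pa/m
Geostrophic balance (pressure-gradient force = Coriolis force):
V_g = (1/(fρ)) |∂P/∂n| = 5.45×10⁻⁴ / (1.08×10⁻⁴ × 0.890) = 5.65 m/s
Converting: 5.65 m/s × 3.6 = 20 km/h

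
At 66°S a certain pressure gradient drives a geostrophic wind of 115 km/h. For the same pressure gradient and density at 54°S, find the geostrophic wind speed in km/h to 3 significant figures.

130 km/h

With the same pressure gradient and density, V_g ∝ 1/f ∝ 1/sin φ.
V₂ = V₁ · sin φ₁ / sin φ₂ = 115 × sin 66° / sin 54°
V₂ = 115 × 0.9135/0.8090 = 130 km/h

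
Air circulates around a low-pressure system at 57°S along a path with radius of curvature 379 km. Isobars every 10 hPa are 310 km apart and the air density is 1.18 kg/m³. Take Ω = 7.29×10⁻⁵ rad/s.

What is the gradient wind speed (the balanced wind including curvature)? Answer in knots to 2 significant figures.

32 knots

Coriolis parameter at 57°S:
f = 2Ω sin φ = 2 × 7.29×10⁻⁵ × sin 57° = 1.22×10⁻⁴ s⁻¹
Pressure gradient: |∂P/∂n| = 1000 Pa / 310000 m = 3.23×10⁻³ Pa/m
Geostrophic speed: V_g = |∂P/∂n|/(fρ) = 3.23×10⁻³/(1.22×10⁻⁴ × 1.18) = 22.4 m/s
Around a low, centrifugal force acts outward with Coriolis, so pressure-gradient force balances both:
(1/ρ)|∂P/∂n| = fV + V²/R  →  V² + fR·V − fR·V_g = 0
With fR = 1.22×10⁻⁴ × 379×10³ m = 46.3 m/s:
V = [−fR + √((fR)² + 4 fR V_g)]/2 = [−46.3 + √(46.3² + 4×46.3×22.4)]/2 = 16.5 m/s
Subgeostrophic (V < V_g = 22.4 m/s), as expected around a low.
Converting: 16.5 m/s × 1.944 = 32 knots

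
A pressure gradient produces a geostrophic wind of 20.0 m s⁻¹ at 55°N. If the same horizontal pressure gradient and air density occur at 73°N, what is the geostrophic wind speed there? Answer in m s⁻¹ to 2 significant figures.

17 m s⁻¹

With the same pressure gradient and density, V_g ∝ 1/f ∝ 1/sin φ.
V₂ = V₁ · sin φ₁ / sin φ₂ = 20.0 × sin 55° / sin 73°
V₂ = 20.0 × 0.8192/0.9563 = 17 m s⁻¹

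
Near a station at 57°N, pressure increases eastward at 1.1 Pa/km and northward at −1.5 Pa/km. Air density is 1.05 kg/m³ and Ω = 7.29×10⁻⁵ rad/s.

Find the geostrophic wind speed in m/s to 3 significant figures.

Coriolis parameter at 57°N:
f = 2Ω sin φ = 2 × 7.29×10⁻⁵ × sin 57° = 1.22×10⁻⁴ s⁻¹
Component geostrophic relations (x east, y north):
u_g = −(1/(fρ)) ∂P/∂y,  v_g = (1/(fρ)) ∂P/∂x
u_g = −(−1.5×10⁻³)/(1.22×10⁻⁴ × 1.05) = 11.7 m/s;  v_g = (1.1×10⁻³)/(1.22×10⁻⁴ × 1.05) = 8.57 m/s
|V_g| = √(u_g² + v_g²) = 14.5 m/s

14.5 m/s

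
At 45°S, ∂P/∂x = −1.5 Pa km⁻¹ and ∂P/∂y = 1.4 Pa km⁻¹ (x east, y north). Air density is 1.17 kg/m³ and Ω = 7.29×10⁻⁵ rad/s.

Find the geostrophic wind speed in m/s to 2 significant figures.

Coriolis parameter at 45°S:
f = 2Ω sin φ = 2 × 7.29×10⁻⁵ × sin 45° = 1.03×10⁻⁴ s⁻¹
In the Southern Hemisphere f is negative: f = −1.03×10⁻⁴ s⁻¹.
Component geostrophic relations (x east, y north):
u_g = −(1/(fρ)) ∂P/∂y,  v_g = (1/(fρ)) ∂P/∂x
u_g = −(1.4×10⁻³)/(−1.03×10⁻⁴ × 1.17) = 11.6 m/s;  v_g = (−1.5×10⁻³)/(−1.03×10⁻⁴ × 1.17) = 12.4 m/s
|V_g| = √(u_g² + v_g²) = 17.0 m/s

17 m/s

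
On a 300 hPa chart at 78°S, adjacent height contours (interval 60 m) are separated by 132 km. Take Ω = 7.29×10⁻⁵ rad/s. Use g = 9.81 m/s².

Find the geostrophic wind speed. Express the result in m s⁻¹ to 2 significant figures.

Coriolis parameter at 78°S:
f = 2Ω sin φ = 2 × 7.29×10⁻⁵ × sin 78° = 1.43×10⁻⁴ s⁻¹
Height gradient: |∂Z/∂n| = 60 m / 132000 m = 4.55×10⁻⁴
On a pressure surface, geostrophic balance gives V_g = (g/f)|∂Z/∂n|:
V_g = 9.81 × 4.55×10⁻⁴ / 1.43×10⁻⁴ = 31.3 m/s

31 m s⁻¹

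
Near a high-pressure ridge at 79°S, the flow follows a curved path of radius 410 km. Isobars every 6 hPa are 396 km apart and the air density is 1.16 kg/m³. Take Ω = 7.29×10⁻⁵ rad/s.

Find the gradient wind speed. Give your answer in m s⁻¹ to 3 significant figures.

11.3 m s⁻¹

Coriolis parameter at 79°S:
f = 2Ω sin φ = 2 × 7.29×10⁻⁵ × sin 79° = 1.43×10⁻⁴ s⁻¹
Pressure gradient: |∂P/∂n| = 600 Pa / 396000 m = 1.52×10⁻³ Pa/m
Geostrophic speed: V_g = |∂P/∂n|/(fρ) = 1.52×10⁻³/(1.43×10⁻⁴ × 1.16) = 9.13 m/s
Around a high, pressure-gradient force acts outward with centrifugal, so Coriolis balances both:
fV = (1/ρ)|∂P/∂n| + V²/R  →  V² − fR·V + fR·V_g = 0
With fR = 1.43×10⁻⁴ × 410×10³ m = 58.7 m/s:
V = [fR − √((fR)² − 4 fR V_g)]/2 = [58.7 − √(58.7² − 4×58.7×9.13)]/2 = 11.3 m/s
Supergeostrophic (V > V_g = 9.13 m/s), as expected around a high.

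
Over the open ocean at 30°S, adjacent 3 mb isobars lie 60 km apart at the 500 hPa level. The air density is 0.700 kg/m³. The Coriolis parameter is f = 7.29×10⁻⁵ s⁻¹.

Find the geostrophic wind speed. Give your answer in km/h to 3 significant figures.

353 km/h

Pressure gradient: |∂P/∂n| = 300 Pa / 60000 m = 5.00×10⁻³ Pa/m
Geostrophic balance (pressure-gradient force = Coriolis force):
V_g = (1/(fρ)) |∂P/∂n| = 5.00×10⁻³ / (7.29×10⁻⁵ × 0.700) = 98.0 m/s
Converting: 98.0 m/s × 3.6 = 353 km/h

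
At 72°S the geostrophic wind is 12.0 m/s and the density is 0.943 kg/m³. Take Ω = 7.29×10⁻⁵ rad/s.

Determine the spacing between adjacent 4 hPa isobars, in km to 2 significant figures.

Coriolis parameter at 72°S:
f = 2Ω sin φ = 2 × 7.29×10⁻⁵ × sin 72° = 1.39×10⁻⁴ s⁻¹
Geostrophic balance rearranged: |∂P/∂n| = f ρ V_g
|∂P/∂n| = 1.39×10⁻⁴ × 0.943 × 12.0 = 1.57×10⁻³ Pa/m
Isobar spacing: Δn = ΔP/|∂P/∂n| = 400 Pa / 1.57×10⁻³ Pa/m = 254920 m ≈ 250 km

250 km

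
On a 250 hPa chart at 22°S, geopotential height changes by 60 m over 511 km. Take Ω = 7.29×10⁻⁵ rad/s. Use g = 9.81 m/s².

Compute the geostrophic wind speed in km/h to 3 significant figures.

75.9 km/h

Coriolis parameter at 22°S:
f = 2Ω sin φ = 2 × 7.29×10⁻⁵ × sin 22° = 5.46×10⁻⁵ s⁻¹
Height gradient: |∂Z/∂n| = 60 m / 511000 m = 1.17×10⁻⁴
On a pressure surface, geostrophic balance gives V_g = (g/f)|∂Z/∂n|:
V_g = 9.81 × 1.17×10⁻⁴ / 5.46×10⁻⁵ = 21.1 m/s
Converting: 21.1 m/s × 3.6 = 75.9 km/h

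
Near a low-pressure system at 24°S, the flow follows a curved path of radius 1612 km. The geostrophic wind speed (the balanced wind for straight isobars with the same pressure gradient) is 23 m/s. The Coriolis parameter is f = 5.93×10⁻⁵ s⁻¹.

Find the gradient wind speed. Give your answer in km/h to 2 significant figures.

Around a low, centrifugal force acts outward with Coriolis, so pressure-gradient force balances both:
(1/ρ)|∂P/∂n| = fV + V²/R  →  V² + fR·V − fR·V_g = 0
With fR = 5.93×10⁻⁵ × 1612×10³ m = 95.6 m/s:
V = [−fR + √((fR)² + 4 fR V_g)]/2 = [−95.6 + √(95.6² + 4×95.6×23)]/2 = 19.2 m/s
Subgeostrophic (V < V_g = 23 m/s), as expected around a low.
Converting: 19.2 m/s × 3.6 = 69 km/h

69 km/h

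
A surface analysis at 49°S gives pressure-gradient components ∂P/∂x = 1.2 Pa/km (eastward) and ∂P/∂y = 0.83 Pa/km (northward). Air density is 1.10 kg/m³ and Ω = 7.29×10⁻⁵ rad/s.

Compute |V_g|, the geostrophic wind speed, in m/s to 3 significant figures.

Coriolis parameter at 49°S:
f = 2Ω sin φ = 2 × 7.29×10⁻⁵ × sin 49° = 1.10×10⁻⁴ s⁻¹
In the Southern Hemisphere f is negative: f = −1.10×10⁻⁴ s⁻¹.
Component geostrophic relations (x east, y north):
u_g = −(1/(fρ)) ∂P/∂y,  v_g = (1/(fρ)) ∂P/∂x
u_g = −(0.83×10⁻³)/(−1.10×10⁻⁴ × 1.10) = 6.86 m/s;  v_g = (1.2×10⁻³)/(−1.10×10⁻⁴ × 1.10) = −9.91 m/s
|V_g| = √(u_g² + v_g²) = 12.1 m/s

12.1 m/s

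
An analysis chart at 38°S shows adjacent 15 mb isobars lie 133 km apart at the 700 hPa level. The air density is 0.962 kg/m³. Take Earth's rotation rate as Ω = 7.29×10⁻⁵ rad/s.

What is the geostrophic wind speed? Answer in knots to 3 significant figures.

254 knots

Coriolis parameter at 38°S:
f = 2Ω sin φ = 2 × 7.29×10⁻⁵ × sin 38° = 8.98×10⁻⁵ s⁻¹
Pressure gradient: |∂P/∂n| = 1500 Pa / 133000 m = 1.13×10⁻² Pa/m
Geostrophic balance (pressure-gradient force = Coriolis force):
V_g = (1/(fρ)) |∂P/∂n| = 1.13×10⁻² / (8.98×10⁻⁵ × 0.962) = 131 m/s
Converting: 131 m/s × 1.944 = 254 knots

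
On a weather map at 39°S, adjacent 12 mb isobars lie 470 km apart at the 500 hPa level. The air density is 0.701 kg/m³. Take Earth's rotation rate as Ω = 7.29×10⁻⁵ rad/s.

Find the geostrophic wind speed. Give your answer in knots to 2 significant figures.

Coriolis parameter at 39°S:
f = 2Ω sin φ = 2 × 7.29×10⁻⁵ × sin 39° = 9.18×10⁻⁵ s⁻¹
Pressure gradient: |∂P/∂n| = 1200 Pa / 470000 m = 2.55×10⁻³ Pa/m
Geostrophic balance (pressure-gradient force = Coriolis force):
V_g = (1/(fρ)) |∂P/∂n| = 2.55×10⁻³ / (9.18×10⁻⁵ × 0.701) = 39.7 m/s
Converting: 39.7 m/s × 1.944 = 77 knots

77 knots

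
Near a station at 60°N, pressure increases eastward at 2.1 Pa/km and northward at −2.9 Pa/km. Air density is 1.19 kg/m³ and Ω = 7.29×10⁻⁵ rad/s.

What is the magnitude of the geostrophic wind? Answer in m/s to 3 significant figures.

23.8 m/s

Coriolis parameter at 60°N:
f = 2Ω sin φ = 2 × 7.29×10⁻⁵ × sin 60° = 1.26×10⁻⁴ s⁻¹
Component geostrophic relations (x east, y north):
u_g = −(1/(fρ)) ∂P/∂y,  v_g = (1/(fρ)) ∂P/∂x
u_g = −(−2.9×10⁻³)/(1.26×10⁻⁴ × 1.19) = 19.3 m/s;  v_g = (2.1×10⁻³)/(1.26×10⁻⁴ × 1.19) = 14.0 m/s
|V_g| = √(u_g² + v_g²) = 23.8 m/s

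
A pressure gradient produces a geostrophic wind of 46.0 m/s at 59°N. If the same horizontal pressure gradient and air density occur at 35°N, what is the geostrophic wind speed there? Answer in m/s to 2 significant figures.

69 m/s

With the same pressure gradient and density, V_g ∝ 1/f ∝ 1/sin φ.
V₂ = V₁ · sin φ₁ / sin φ₂ = 46.0 × sin 59° / sin 35°
V₂ = 46.0 × 0.8572/0.5736 = 69 m/s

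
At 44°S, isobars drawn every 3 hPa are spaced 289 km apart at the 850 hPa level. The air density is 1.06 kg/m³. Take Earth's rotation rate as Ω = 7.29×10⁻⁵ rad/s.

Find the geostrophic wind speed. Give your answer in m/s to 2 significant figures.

Coriolis parameter at 44°S:
f = 2Ω sin φ = 2 × 7.29×10⁻⁵ × sin 44° = 1.01×10⁻⁴ s⁻¹
Pressure gradient: |∂P/∂n| = 300 Pa / 289000 m = 1.04×10⁻³ Pa/m
Geostrophic balance (pressure-gradient force = Coriolis force):
V_g = (1/(fρ)) |∂P/∂n| = 1.04×10⁻³ / (1.01×10⁻⁴ × 1.06) = 9.67 m/s

9.7 m/s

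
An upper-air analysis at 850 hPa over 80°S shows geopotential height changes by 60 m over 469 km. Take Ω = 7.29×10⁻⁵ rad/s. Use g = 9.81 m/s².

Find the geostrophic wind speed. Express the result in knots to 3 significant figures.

Coriolis parameter at 80°S:
f = 2Ω sin φ = 2 × 7.29×10⁻⁵ × sin 80° = 1.44×10⁻⁴ s⁻¹
Height gradient: |∂Z/∂n| = 60 m / 469000 m = 1.28×10⁻⁴
On a pressure surface, geostrophic balance gives V_g = (g/f)|∂Z/∂n|:
V_g = 9.81 × 1.28×10⁻⁴ / 1.44×10⁻⁴ = 8.74 m/s
Converting: 8.74 m/s × 1.944 = 17.0 knots

17.0 knots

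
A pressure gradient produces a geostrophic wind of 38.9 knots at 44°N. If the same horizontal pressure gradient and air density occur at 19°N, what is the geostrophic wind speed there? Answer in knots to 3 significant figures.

83.0 knots

With the same pressure gradient and density, V_g ∝ 1/f ∝ 1/sin φ.
V₂ = V₁ · sin φ₁ / sin φ₂ = 38.9 × sin 44° / sin 19°
V₂ = 38.9 × 0.6947/0.3256 = 83.0 knots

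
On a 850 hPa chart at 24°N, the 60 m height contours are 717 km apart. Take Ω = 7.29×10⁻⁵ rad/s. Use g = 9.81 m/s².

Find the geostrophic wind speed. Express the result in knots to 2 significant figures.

Coriolis parameter at 24°N:
f = 2Ω sin φ = 2 × 7.29×10⁻⁵ × sin 24° = 5.93×10⁻⁵ s⁻¹
Height gradient: |∂Z/∂n| = 60 m / 717000 m = 8.37×10⁻⁵
On a pressure surface, geostrophic balance gives V_g = (g/f)|∂Z/∂n|:
V_g = 9.81 × 8.37×10⁻⁵ / 5.93×10⁻⁵ = 13.8 m/s
Converting: 13.8 m/s × 1.944 = 27 knots

27 knots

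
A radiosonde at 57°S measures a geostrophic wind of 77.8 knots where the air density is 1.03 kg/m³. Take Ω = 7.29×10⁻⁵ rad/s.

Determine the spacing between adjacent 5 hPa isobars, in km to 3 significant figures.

Coriolis parameter at 57°S:
f = 2Ω sin φ = 2 × 7.29×10⁻⁵ × sin 57° = 1.22×10⁻⁴ s⁻¹
Wind speed in SI: 77.8 knots = 40.0 m/s
Geostrophic balance rearranged: |∂P/∂n| = f ρ V_g
|∂P/∂n| = 1.22×10⁻⁴ × 1.03 × 40.0 = 5.04×10⁻³ Pa/m
Isobar spacing: Δn = ΔP/|∂P/∂n| = 500 Pa / 5.04×10⁻³ Pa/m = 99190 m ≈ 99.2 km

99.2 km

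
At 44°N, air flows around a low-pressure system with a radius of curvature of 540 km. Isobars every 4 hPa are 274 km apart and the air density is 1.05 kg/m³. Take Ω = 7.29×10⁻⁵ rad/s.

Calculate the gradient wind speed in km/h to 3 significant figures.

Coriolis parameter at 44°N:
f = 2Ω sin φ = 2 × 7.29×10⁻⁵ × sin 44° = 1.01×10⁻⁴ s⁻¹
Pressure gradient: |∂P/∂n| = 400 Pa / 274000 m = 1.46×10⁻³ Pa/m
Geostrophic speed: V_g = |∂P/∂n|/(fρ) = 1.46×10⁻³/(1.01×10⁻⁴ × 1.05) = 13.7 m/s
Around a low, centrifugal force acts outward with Coriolis, so pressure-gradient force balances both:
(1/ρ)|∂P/∂n| = fV + V²/R  →  V² + fR·V − fR·V_g = 0
With fR = 1.01×10⁻⁴ × 540×10³ m = 54.7 m/s:
V = [−fR + √((fR)² + 4 fR V_g)]/2 = [−54.7 + √(54.7² + 4×54.7×13.7)]/2 = 11.4 m/s
Subgeostrophic (V < V_g = 13.7 m/s), as expected around a low.
Converting: 11.4 m/s × 3.6 = 40.9 km/h

40.9 km/h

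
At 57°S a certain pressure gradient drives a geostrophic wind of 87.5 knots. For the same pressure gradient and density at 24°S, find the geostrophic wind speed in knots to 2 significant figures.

180 knots

With the same pressure gradient and density, V_g ∝ 1/f ∝ 1/sin φ.
V₂ = V₁ · sin φ₁ / sin φ₂ = 87.5 × sin 57° / sin 24°
V₂ = 87.5 × 0.8387/0.4067 = 180 knots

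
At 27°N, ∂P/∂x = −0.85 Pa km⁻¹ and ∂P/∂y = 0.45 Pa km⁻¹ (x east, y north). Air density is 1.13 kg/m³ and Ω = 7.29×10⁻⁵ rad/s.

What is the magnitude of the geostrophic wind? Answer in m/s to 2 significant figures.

13 m/s

Coriolis parameter at 27°N:
f = 2Ω sin φ = 2 × 7.29×10⁻⁵ × sin 27° = 6.62×10⁻⁵ s⁻¹
Component geostrophic relations (x east, y north):
u_g = −(1/(fρ)) ∂P/∂y,  v_g = (1/(fρ)) ∂P/∂x
u_g = −(0.45×10⁻³)/(6.62×10⁻⁵ × 1.13) = −6.02 m/s;  v_g = (−0.85×10⁻³)/(6.62×10⁻⁵ × 1.13) = −11.4 m/s
|V_g| = √(u_g² + v_g²) = 12.9 m/s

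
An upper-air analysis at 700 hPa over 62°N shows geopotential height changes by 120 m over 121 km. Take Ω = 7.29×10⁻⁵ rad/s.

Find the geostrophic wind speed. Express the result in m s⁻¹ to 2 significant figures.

Coriolis parameter at 62°N:
f = 2Ω sin φ = 2 × 7.29×10⁻⁵ × sin 62° = 1.29×10⁻⁴ s⁻¹
Height gradient: |∂Z/∂n| = 120 m / 121000 m = 9.92×10⁻⁴
On a pressure surface, geostrophic balance gives V_g = (g/f)|∂Z/∂n|:
V_g = 9.81 × 9.92×10⁻⁴ / 1.29×10⁻⁴ = 75.6 m/s

76 m s⁻¹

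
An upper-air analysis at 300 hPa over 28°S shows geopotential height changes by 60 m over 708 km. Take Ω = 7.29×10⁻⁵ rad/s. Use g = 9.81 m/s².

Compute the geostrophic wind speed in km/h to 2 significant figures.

44 km/h

Coriolis parameter at 28°S:
f = 2Ω sin φ = 2 × 7.29×10⁻⁵ × sin 28° = 6.84×10⁻⁵ s⁻¹
Height gradient: |∂Z/∂n| = 60 m / 708000 m = 8.47×10⁻⁵
On a pressure surface, geostrophic balance gives V_g = (g/f)|∂Z/∂n|:
V_g = 9.81 × 8.47×10⁻⁵ / 6.84×10⁻⁵ = 12.1 m/s
Converting: 12.1 m/s × 3.6 = 44 km/h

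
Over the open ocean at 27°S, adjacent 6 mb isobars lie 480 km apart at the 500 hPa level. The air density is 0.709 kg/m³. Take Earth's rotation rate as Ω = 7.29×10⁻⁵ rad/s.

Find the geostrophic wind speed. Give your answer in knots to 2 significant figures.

Coriolis parameter at 27°S:
f = 2Ω sin φ = 2 × 7.29×10⁻⁵ × sin 27° = 6.62×10⁻⁵ s⁻¹
Pressure gradient: |∂P/∂n| = 600 Pa / 480000 m = 1.25×10⁻³ Pa/m
Geostrophic balance (pressure-gradient force = Coriolis force):
V_g = (1/(fρ)) |∂P/∂n| = 1.25×10⁻³ / (6.62×10⁻⁵ × 0.709) = 26.6 m/s
Converting: 26.6 m/s × 1.944 = 52 knots

52 knots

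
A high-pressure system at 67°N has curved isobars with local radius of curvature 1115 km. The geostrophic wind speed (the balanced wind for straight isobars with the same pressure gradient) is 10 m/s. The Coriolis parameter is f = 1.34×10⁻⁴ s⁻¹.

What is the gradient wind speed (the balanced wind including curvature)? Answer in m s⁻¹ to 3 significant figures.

Around a high, pressure-gradient force acts outward with centrifugal, so Coriolis balances both:
fV = (1/ρ)|∂P/∂n| + V²/R  →  V² − fR·V + fR·V_g = 0
With fR = 1.34×10⁻⁴ × 1115×10³ m = 149 m/s:
V = [fR − √((fR)² − 4 fR V_g)]/2 = [149 − √(149² − 4×149×10)]/2 = 10.8 m/s
Supergeostrophic (V > V_g = 10 m/s), as expected around a high.

10.8 m s⁻¹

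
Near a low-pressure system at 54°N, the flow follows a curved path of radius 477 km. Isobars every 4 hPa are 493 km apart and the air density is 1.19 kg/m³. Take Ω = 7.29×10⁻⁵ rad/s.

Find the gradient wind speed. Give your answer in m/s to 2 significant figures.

5.3 m/s

Coriolis parameter at 54°N:
f = 2Ω sin φ = 2 × 7.29×10⁻⁵ × sin 54° = 1.18×10⁻⁴ s⁻¹
Pressure gradient: |∂P/∂n| = 400 Pa / 493000 m = 8.11×10⁻⁴ Pa/m
Geostrophic speed: V_g = |∂P/∂n|/(fρ) = 8.11×10⁻⁴/(1.18×10⁻⁴ × 1.19) = 5.78 m/s
Around a low, centrifugal force acts outward with Coriolis, so pressure-gradient force balances both:
(1/ρ)|∂P/∂n| = fV + V²/R  →  V² + fR·V − fR·V_g = 0
With fR = 1.18×10⁻⁴ × 477×10³ m = 56.3 m/s:
V = [−fR + √((fR)² + 4 fR V_g)]/2 = [−56.3 + √(56.3² + 4×56.3×5.78)]/2 = 5.28 m/s
Subgeostrophic (V < V_g = 5.78 m/s), as expected around a low.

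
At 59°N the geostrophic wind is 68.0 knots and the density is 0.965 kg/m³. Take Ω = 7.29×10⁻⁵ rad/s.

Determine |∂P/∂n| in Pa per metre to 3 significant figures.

4.22×10⁻³ Pa/m

Coriolis parameter at 59°N:
f = 2Ω sin φ = 2 × 7.29×10⁻⁵ × sin 59° = 1.25×10⁻⁴ s⁻¹
Wind speed in SI: 68.0 knots = 35.0 m/s
Geostrophic balance rearranged: |∂P/∂n| = f ρ V_g
|∂P/∂n| = 1.25×10⁻⁴ × 0.965 × 35.0 = 4.22×10⁻³ Pa/m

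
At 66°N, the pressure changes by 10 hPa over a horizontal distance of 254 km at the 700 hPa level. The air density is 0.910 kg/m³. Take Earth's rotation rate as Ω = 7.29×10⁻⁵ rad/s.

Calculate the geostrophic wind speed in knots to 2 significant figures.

63 knots

Coriolis parameter at 66°N:
f = 2Ω sin φ = 2 × 7.29×10⁻⁵ × sin 66° = 1.33×10⁻⁴ s⁻¹
Pressure gradient: |∂P/∂n| = 1000 Pa / 254000 m = 3.94×10⁻³ Pa/m
Geostrophic balance (pressure-gradient force = Coriolis force):
V_g = (1/(fρ)) |∂P/∂n| = 3.94×10⁻³ / (1.33×10⁻⁴ × 0.910) = 32.5 m/s
Converting: 32.5 m/s × 1.944 = 63 knots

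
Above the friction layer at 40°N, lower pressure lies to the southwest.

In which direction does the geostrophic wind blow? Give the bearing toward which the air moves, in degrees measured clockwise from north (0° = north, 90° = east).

The pressure-gradient force points toward the southwest (bearing 225°).
Geostrophic balance: in the Northern Hemisphere the Coriolis force deflects motion to the right, so the geostrophic wind blows 90° to the right of the pressure-gradient force (low pressure on the left).
Rotating 225° by 90° clockwise gives 315° — the wind blows toward the northwest.

315°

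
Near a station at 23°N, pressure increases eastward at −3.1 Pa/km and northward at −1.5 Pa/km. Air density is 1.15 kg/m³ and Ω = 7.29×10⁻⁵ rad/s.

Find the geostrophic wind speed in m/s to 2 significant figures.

Coriolis parameter at 23°N:
f = 2Ω sin φ = 2 × 7.29×10⁻⁵ × sin 23° = 5.70×10⁻⁵ s⁻¹
Component geostrophic relations (x east, y north):
u_g = −(1/(fρ)) ∂P/∂y,  v_g = (1/(fρ)) ∂P/∂x
u_g = −(−1.5×10⁻³)/(5.70×10⁻⁵ × 1.15) = 22.9 m/s;  v_g = (−3.1×10⁻³)/(5.70×10⁻⁵ × 1.15) = −47.3 m/s
|V_g| = √(u_g² + v_g²) = 52.6 m/s

53 m/s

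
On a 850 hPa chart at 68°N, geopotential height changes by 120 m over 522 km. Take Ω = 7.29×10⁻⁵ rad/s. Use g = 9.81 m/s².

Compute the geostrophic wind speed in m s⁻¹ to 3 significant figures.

Coriolis parameter at 68°N:
f = 2Ω sin φ = 2 × 7.29×10⁻⁵ × sin 68° = 1.35×10⁻⁴ s⁻¹
Height gradient: |∂Z/∂n| = 120 m / 522000 m = 2.30×10⁻⁴
On a pressure surface, geostrophic balance gives V_g = (g/f)|∂Z/∂n|:
V_g = 9.81 × 2.30×10⁻⁴ / 1.35×10⁻⁴ = 16.7 m/s

16.7 m s⁻¹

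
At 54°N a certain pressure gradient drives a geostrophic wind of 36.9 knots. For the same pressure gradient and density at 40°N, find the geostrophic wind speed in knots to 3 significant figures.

With the same pressure gradient and density, V_g ∝ 1/f ∝ 1/sin φ.
V₂ = V₁ · sin φ₁ / sin φ₂ = 36.9 × sin 54° / sin 40°
V₂ = 36.9 × 0.8090/0.6428 = 46.4 knots

46.4 knots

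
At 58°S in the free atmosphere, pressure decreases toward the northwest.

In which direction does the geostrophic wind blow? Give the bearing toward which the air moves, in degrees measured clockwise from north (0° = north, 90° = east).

The pressure-gradient force points toward the northwest (bearing 315°).
Geostrophic balance: in the Southern Hemisphere the Coriolis force deflects motion to the left, so the geostrophic wind blows 90° to the left of the pressure-gradient force (low pressure on the right).
Rotating 315° by 90° counterclockwise gives 225° — the wind blows toward the southwest.

225°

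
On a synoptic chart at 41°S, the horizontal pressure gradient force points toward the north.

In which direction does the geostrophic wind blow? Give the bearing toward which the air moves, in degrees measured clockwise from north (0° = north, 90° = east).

270°

The pressure-gradient force points toward the north (bearing 000°).
Geostrophic balance: in the Southern Hemisphere the Coriolis force deflects motion to the left, so the geostrophic wind blows 90° to the left of the pressure-gradient force (low pressure on the right).
Rotating 000° by 90° counterclockwise gives 270° — the wind blows toward the west.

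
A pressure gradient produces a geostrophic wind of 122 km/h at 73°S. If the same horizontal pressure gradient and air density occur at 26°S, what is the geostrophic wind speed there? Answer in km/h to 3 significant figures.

266 km/h

With the same pressure gradient and density, V_g ∝ 1/f ∝ 1/sin φ.
V₂ = V₁ · sin φ₁ / sin φ₂ = 122 × sin 73° / sin 26°
V₂ = 122 × 0.9563/0.4384 = 266 km/h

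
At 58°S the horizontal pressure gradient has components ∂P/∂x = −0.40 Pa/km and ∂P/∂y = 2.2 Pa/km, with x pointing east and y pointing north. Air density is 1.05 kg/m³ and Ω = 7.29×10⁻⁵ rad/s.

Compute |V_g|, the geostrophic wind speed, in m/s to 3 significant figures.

Coriolis parameter at 58°S:
f = 2Ω sin φ = 2 × 7.29×10⁻⁵ × sin 58° = 1.24×10⁻⁴ s⁻¹
In the Southern Hemisphere f is negative: f = −1.24×10⁻⁴ s⁻¹.
Component geostrophic relations (x east, y north):
u_g = −(1/(fρ)) ∂P/∂y,  v_g = (1/(fρ)) ∂P/∂x
u_g = −(2.2×10⁻³)/(−1.24×10⁻⁴ × 1.05) = 16.9 m/s;  v_g = (−0.40×10⁻³)/(−1.24×10⁻⁴ × 1.05) = 3.08 m/s
|V_g| = √(u_g² + v_g²) = 17.2 m/s

17.2 m/s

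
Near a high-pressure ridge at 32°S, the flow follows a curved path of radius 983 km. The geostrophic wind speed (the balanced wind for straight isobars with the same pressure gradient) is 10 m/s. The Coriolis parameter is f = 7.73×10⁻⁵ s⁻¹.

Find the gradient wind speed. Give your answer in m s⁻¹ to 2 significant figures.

12 m s⁻¹

Around a high, pressure-gradient force acts outward with centrifugal, so Coriolis balances both:
fV = (1/ρ)|∂P/∂n| + V²/R  →  V² − fR·V + fR·V_g = 0
With fR = 7.73×10⁻⁵ × 983×10³ m = 76.0 m/s:
V = [fR − √((fR)² − 4 fR V_g)]/2 = [76.0 − √(76.0² − 4×76.0×10)]/2 = 11.8 m/s
Supergeostrophic (V > V_g = 10 m/s), as expected around a high.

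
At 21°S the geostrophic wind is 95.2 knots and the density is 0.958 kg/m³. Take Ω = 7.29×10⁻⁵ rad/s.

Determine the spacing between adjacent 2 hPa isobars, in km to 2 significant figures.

Coriolis parameter at 21°S:
f = 2Ω sin φ = 2 × 7.29×10⁻⁵ × sin 21° = 5.23×10⁻⁵ s⁻¹
Wind speed in SI: 95.2 knots = 49.0 m/s
Geostrophic balance rearranged: |∂P/∂n| = f ρ V_g
|∂P/∂n| = 5.23×10⁻⁵ × 0.958 × 49.0 = 2.45×10⁻³ Pa/m
Isobar spacing: Δn = ΔP/|∂P/∂n| = 200 Pa / 2.45×10⁻³ Pa/m = 81584 m ≈ 82 km

82 km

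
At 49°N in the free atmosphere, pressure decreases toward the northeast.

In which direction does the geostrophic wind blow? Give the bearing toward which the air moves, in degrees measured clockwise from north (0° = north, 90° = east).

135°

The pressure-gradient force points toward the northeast (bearing 045°).
Geostrophic balance: in the Northern Hemisphere the Coriolis force deflects motion to the right, so the geostrophic wind blows 90° to the right of the pressure-gradient force (low pressure on the left).
Rotating 045° by 90° clockwise gives 135° — the wind blows toward the southeast.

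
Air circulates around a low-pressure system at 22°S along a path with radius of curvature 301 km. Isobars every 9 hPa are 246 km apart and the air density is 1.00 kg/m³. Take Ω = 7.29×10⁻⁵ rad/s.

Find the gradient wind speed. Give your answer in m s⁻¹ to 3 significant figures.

26.0 m s⁻¹

Coriolis parameter at 22°S:
f = 2Ω sin φ = 2 × 7.29×10⁻⁵ × sin 22° = 5.46×10⁻⁵ s⁻¹
Pressure gradient: |∂P/∂n| = 900 Pa / 246000 m = 3.66×10⁻³ Pa/m
Geostrophic speed: V_g = |∂P/∂n|/(fρ) = 3.66×10⁻³/(5.46×10⁻⁵ × 1.00) = 67.0 m/s
Around a low, centrifugal force acts outward with Coriolis, so pressure-gradient force balances both:
(1/ρ)|∂P/∂n| = fV + V²/R  →  V² + fR·V − fR·V_g = 0
With fR = 5.46×10⁻⁵ × 301×10³ m = 16.4 m/s:
V = [−fR + √((fR)² + 4 fR V_g)]/2 = [−16.4 + √(16.4² + 4×16.4×67)]/2 = 26 m/s
Subgeostrophic (V < V_g = 67 m/s), as expected around a low.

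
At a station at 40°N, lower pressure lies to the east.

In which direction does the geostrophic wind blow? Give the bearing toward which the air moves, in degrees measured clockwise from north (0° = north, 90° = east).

The pressure-gradient force points toward the east (bearing 090°).
Geostrophic balance: in the Northern Hemisphere the Coriolis force deflects motion to the right, so the geostrophic wind blows 90° to the right of the pressure-gradient force (low pressure on the left).
Rotating 090° by 90° clockwise gives 180° — the wind blows toward the south.

180°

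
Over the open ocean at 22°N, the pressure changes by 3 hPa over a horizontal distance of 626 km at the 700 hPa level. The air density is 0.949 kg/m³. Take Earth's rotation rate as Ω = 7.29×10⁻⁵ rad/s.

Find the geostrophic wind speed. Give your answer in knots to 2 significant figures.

18 knots

Coriolis parameter at 22°N:
f = 2Ω sin φ = 2 × 7.29×10⁻⁵ × sin 22° = 5.46×10⁻⁵ s⁻¹
Pressure gradient: |∂P/∂n| = 300 Pa / 626000 m = 4.79×10⁻⁴ Pa/m
Geostrophic balance (pressure-gradient force = Coriolis force):
V_g = (1/(fρ)) |∂P/∂n| = 4.79×10⁻⁴ / (5.46×10⁻⁵ × 0.949) = 9.25 m/s
Converting: 9.25 m/s × 1.944 = 18 knots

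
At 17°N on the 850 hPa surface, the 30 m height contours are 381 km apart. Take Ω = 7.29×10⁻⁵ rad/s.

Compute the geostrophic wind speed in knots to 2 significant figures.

Coriolis parameter at 17°N:
f = 2Ω sin φ = 2 × 7.29×10⁻⁵ × sin 17° = 4.26×10⁻⁵ s⁻¹
Height gradient: |∂Z/∂n| = 30 m / 381000 m = 7.87×10⁻⁵
On a pressure surface, geostrophic balance gives V_g = (g/f)|∂Z/∂n|:
V_g = 9.81 × 7.87×10⁻⁵ / 4.26×10⁻⁵ = 18.1 m/s
Converting: 18.1 m/s × 1.944 = 35 knots

35 knots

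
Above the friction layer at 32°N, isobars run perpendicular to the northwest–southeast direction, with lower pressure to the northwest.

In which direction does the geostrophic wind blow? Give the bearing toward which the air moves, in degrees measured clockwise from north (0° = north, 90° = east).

045°

The pressure-gradient force points toward the northwest (bearing 315°).
Geostrophic balance: in the Northern Hemisphere the Coriolis force deflects motion to the right, so the geostrophic wind blows 90° to the right of the pressure-gradient force (low pressure on the left).
Rotating 315° by 90° clockwise gives 045° — the wind blows toward the northeast.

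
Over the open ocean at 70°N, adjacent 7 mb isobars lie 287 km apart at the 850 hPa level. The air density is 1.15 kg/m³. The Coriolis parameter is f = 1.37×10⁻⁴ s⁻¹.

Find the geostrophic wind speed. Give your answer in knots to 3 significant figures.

Pressure gradient: |∂P/∂n| = 700 Pa / 287000 m = 2.44×10⁻³ Pa/m
Geostrophic balance (pressure-gradient force = Coriolis force):
V_g = (1/(fρ)) |∂P/∂n| = 2.44×10⁻³ / (1.37×10⁻⁴ × 1.15) = 15.5 m/s
Converting: 15.5 m/s × 1.944 = 30.1 knots

30.1 knots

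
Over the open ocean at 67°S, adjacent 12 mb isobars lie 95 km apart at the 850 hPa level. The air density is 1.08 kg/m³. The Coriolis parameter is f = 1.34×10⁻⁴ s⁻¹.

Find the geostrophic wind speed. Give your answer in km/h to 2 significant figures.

310 km/h

Pressure gradient: |∂P/∂n| = 1200 Pa / 95000 m = 1.26×10⁻² Pa/m
Geostrophic balance (pressure-gradient force = Coriolis force):
V_g = (1/(fρ)) |∂P/∂n| = 1.26×10⁻² / (1.34×10⁻⁴ × 1.08) = 87.3 m/s
Converting: 87.3 m/s × 3.6 = 310 km/h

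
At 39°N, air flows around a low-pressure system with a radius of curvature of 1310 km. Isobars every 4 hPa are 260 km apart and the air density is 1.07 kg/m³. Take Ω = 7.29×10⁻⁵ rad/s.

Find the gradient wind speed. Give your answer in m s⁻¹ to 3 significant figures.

Coriolis parameter at 39°N:
f = 2Ω sin φ = 2 × 7.29×10⁻⁵ × sin 39° = 9.18×10⁻⁵ s⁻¹
Pressure gradient: |∂P/∂n| = 400 Pa / 260000 m = 1.54×10⁻³ Pa/m
Geostrophic speed: V_g = |∂P/∂n|/(fρ) = 1.54×10⁻³/(9.18×10⁻⁵ × 1.07) = 15.7 m/s
Around a low, centrifugal force acts outward with Coriolis, so pressure-gradient force balances both:
(1/ρ)|∂P/∂n| = fV + V²/R  →  V² + fR·V − fR·V_g = 0
With fR = 9.18×10⁻⁵ × 1310×10³ m = 120 m/s:
V = [−fR + √((fR)² + 4 fR V_g)]/2 = [−120 + √(120² + 4×120×15.7)]/2 = 14 m/s
Subgeostrophic (V < V_g = 15.7 m/s), as expected around a low.

14.0 m s⁻¹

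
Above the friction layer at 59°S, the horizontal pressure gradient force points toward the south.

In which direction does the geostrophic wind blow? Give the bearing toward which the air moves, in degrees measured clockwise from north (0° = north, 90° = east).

The pressure-gradient force points toward the south (bearing 180°).
Geostrophic balance: in the Southern Hemisphere the Coriolis force deflects motion to the left, so the geostrophic wind blows 90° to the left of the pressure-gradient force (low pressure on the right).
Rotating 180° by 90° counterclockwise gives 090° — the wind blows toward the east.

090°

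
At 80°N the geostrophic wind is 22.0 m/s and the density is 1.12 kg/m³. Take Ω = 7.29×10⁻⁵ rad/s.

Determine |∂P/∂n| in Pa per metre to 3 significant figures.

Coriolis parameter at 80°N:
f = 2Ω sin φ = 2 × 7.29×10⁻⁵ × sin 80° = 1.44×10⁻⁴ s⁻¹
Geostrophic balance rearranged: |∂P/∂n| = f ρ V_g
|∂P/∂n| = 1.44×10⁻⁴ × 1.12 × 22.0 = 3.54×10⁻³ Pa/m

3.54×10⁻³ Pa/m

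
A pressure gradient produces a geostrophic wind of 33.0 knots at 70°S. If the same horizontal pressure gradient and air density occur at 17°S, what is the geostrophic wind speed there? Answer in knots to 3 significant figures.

106 knots

With the same pressure gradient and density, V_g ∝ 1/f ∝ 1/sin φ.
V₂ = V₁ · sin φ₁ / sin φ₂ = 33.0 × sin 70° / sin 17°
V₂ = 33.0 × 0.9397/0.2924 = 106 knots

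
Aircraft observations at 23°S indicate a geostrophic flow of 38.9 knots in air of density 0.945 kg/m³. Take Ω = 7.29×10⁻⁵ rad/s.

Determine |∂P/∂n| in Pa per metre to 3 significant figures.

1.08×10⁻³ Pa/m

Coriolis parameter at 23°S:
f = 2Ω sin φ = 2 × 7.29×10⁻⁵ × sin 23° = 5.70×10⁻⁵ s⁻¹
Wind speed in SI: 38.9 knots = 20.0 m/s
Geostrophic balance rearranged: |∂P/∂n| = f ρ V_g
|∂P/∂n| = 5.70×10⁻⁵ × 0.945 × 20.0 = 1.08×10⁻³ Pa/m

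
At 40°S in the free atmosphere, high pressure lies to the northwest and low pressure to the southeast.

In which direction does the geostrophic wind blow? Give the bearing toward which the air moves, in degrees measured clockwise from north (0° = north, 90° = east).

The pressure-gradient force points toward the southeast (bearing 135°).
Geostrophic balance: in the Southern Hemisphere the Coriolis force deflects motion to the left, so the geostrophic wind blows 90° to the left of the pressure-gradient force (low pressure on the right).
Rotating 135° by 90° counterclockwise gives 045° — the wind blows toward the northeast.

045°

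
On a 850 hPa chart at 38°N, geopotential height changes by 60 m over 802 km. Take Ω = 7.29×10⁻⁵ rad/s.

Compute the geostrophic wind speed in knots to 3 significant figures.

Coriolis parameter at 38°N:
f = 2Ω sin φ = 2 × 7.29×10⁻⁵ × sin 38° = 8.98×10⁻⁵ s⁻¹
Height gradient: |∂Z/∂n| = 60 m / 802000 m = 7.48×10⁻⁵
On a pressure surface, geostrophic balance gives V_g = (g/f)|∂Z/∂n|:
V_g = 9.81 × 7.48×10⁻⁵ / 8.98×10⁻⁵ = 8.18 m/s
Converting: 8.18 m/s × 1.944 = 15.9 knots

15.9 knots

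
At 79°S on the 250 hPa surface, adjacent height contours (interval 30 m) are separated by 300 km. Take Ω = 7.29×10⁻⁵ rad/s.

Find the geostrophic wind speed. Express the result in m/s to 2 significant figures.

6.9 m/s

Coriolis parameter at 79°S:
f = 2Ω sin φ = 2 × 7.29×10⁻⁵ × sin 79° = 1.43×10⁻⁴ s⁻¹
Height gradient: |∂Z/∂n| = 30 m / 300000 m = 1.00×10⁻⁴
On a pressure surface, geostrophic balance gives V_g = (g/f)|∂Z/∂n|:
V_g = 9.81 × 1.00×10⁻⁴ / 1.43×10⁻⁴ = 6.85 m/s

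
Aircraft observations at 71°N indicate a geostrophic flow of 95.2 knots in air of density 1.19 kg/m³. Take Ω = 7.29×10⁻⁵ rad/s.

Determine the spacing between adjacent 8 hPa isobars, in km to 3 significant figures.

99.6 km

Coriolis parameter at 71°N:
f = 2Ω sin φ = 2 × 7.29×10⁻⁵ × sin 71° = 1.38×10⁻⁴ s⁻¹
Wind speed in SI: 95.2 knots = 49.0 m/s
Geostrophic balance rearranged: |∂P/∂n| = f ρ V_g
|∂P/∂n| = 1.38×10⁻⁴ × 1.19 × 49.0 = 8.03×10⁻³ Pa/m
Isobar spacing: Δn = ΔP/|∂P/∂n| = 800 Pa / 8.03×10⁻³ Pa/m = 99573 m ≈ 99.6 km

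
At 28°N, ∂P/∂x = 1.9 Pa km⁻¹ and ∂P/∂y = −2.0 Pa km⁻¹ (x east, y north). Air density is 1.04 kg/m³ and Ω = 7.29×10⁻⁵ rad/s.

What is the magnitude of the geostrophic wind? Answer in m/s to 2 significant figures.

39 m/s

Coriolis parameter at 28°N:
f = 2Ω sin φ = 2 × 7.29×10⁻⁵ × sin 28° = 6.84×10⁻⁵ s⁻¹
Component geostrophic relations (x east, y north):
u_g = −(1/(fρ)) ∂P/∂y,  v_g = (1/(fρ)) ∂P/∂x
u_g = −(−2.0×10⁻³)/(6.84×10⁻⁵ × 1.04) = 28.1 m/s;  v_g = (1.9×10⁻³)/(6.84×10⁻⁵ × 1.04) = 26.7 m/s
|V_g| = √(u_g² + v_g²) = 38.8 m/s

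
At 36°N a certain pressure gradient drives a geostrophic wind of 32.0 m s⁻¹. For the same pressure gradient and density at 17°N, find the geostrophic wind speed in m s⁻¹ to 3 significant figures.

64.3 m s⁻¹

With the same pressure gradient and density, V_g ∝ 1/f ∝ 1/sin φ.
V₂ = V₁ · sin φ₁ / sin φ₂ = 32.0 × sin 36° / sin 17°
V₂ = 32.0 × 0.5878/0.2924 = 64.3 m s⁻¹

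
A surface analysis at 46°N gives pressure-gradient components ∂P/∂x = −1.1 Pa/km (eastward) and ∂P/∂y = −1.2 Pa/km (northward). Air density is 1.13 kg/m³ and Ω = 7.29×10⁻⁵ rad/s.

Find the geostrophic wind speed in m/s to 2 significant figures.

14 m/s

Coriolis parameter at 46°N:
f = 2Ω sin φ = 2 × 7.29×10⁻⁵ × sin 46° = 1.05×10⁻⁴ s⁻¹
Component geostrophic relations (x east, y north):
u_g = −(1/(fρ)) ∂P/∂y,  v_g = (1/(fρ)) ∂P/∂x
u_g = −(−1.2×10⁻³)/(1.05×10⁻⁴ × 1.13) = 10.1 m/s;  v_g = (−1.1×10⁻³)/(1.05×10⁻⁴ × 1.13) = −9.28 m/s
|V_g| = √(u_g² + v_g²) = 13.7 m/s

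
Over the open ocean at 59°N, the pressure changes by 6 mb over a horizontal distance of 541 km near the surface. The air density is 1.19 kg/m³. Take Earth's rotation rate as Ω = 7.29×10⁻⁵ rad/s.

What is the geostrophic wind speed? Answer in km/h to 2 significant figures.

27 km/h

Coriolis parameter at 59°N:
f = 2Ω sin φ = 2 × 7.29×10⁻⁵ × sin 59° = 1.25×10⁻⁴ s⁻¹
Pressure gradient: |∂P/∂n| = 600 Pa / 541000 m = 1.11×10⁻³ Pa/m
Geostrophic balance (pressure-gradient force = Coriolis force):
V_g = (1/(fρ)) |∂P/∂n| = 1.11×10⁻³ / (1.25×10⁻⁴ × 1.19) = 7.46 m/s
Converting: 7.46 m/s × 3.6 = 27 km/h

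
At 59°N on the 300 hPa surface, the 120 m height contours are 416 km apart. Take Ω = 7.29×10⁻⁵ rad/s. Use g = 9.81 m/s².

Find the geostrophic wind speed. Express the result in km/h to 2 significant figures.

Coriolis parameter at 59°N:
f = 2Ω sin φ = 2 × 7.29×10⁻⁵ × sin 59° = 1.25×10⁻⁴ s⁻¹
Height gradient: |∂Z/∂n| = 120 m / 416000 m = 2.88×10⁻⁴
On a pressure surface, geostrophic balance gives V_g = (g/f)|∂Z/∂n|:
V_g = 9.81 × 2.88×10⁻⁴ / 1.25×10⁻⁴ = 22.6 m/s
Converting: 22.6 m/s × 3.6 = 82 km/h

82 km/h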